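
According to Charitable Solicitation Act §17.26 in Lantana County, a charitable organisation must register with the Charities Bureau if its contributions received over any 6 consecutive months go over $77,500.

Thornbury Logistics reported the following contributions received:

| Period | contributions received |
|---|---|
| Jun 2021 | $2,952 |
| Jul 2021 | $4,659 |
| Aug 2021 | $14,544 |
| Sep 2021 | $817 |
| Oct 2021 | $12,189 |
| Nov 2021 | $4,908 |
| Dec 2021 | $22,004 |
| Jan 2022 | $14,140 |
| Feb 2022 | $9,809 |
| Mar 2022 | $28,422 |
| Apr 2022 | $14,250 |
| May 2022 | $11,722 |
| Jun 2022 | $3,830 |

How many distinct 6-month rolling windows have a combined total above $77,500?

Jun 2021–Nov 2021: $2,952 + $4,659 + $14,544 + $817 + $12,189 + $4,908 = $40,069 (under)
Jul 2021–Dec 2021: $4,659 + $14,544 + $817 + $12,189 + $4,908 + $22,004 = $59,121 (under)
Aug 2021–Jan 2022: $14,544 + $817 + $12,189 + $4,908 + $22,004 + $14,140 = $68,602 (under)
Sep 2021–Feb 2022: $817 + $12,189 + $4,908 + $22,004 + $14,140 + $9,809 = $63,867 (under)
Oct 2021–Mar 2022: $12,189 + $4,908 + $22,004 + $14,140 + $9,809 + $28,422 = $91,472 (over)
Nov 2021–Apr 2022: $4,908 + $22,004 + $14,140 + $9,809 + $28,422 + $14,250 = $93,533 (over)
Dec 2021–May 2022: $22,004 + $14,140 + $9,809 + $28,422 + $14,250 + $11,722 = $100,347 (over)
Jan 2022–Jun 2022: $14,140 + $9,809 + $28,422 + $14,250 + $11,722 + $3,830 = $82,173 (over)
4 windows exceed the threshold.

4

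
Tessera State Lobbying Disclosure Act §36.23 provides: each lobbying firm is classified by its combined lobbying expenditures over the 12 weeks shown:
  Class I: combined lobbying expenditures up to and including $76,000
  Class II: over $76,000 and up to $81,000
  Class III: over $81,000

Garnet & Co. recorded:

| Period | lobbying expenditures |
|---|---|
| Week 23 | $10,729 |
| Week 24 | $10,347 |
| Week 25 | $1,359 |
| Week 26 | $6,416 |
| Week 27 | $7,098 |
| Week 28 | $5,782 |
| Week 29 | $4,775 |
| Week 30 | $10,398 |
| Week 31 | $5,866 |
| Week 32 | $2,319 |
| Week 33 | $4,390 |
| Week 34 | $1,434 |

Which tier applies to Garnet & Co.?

Class I

Combined lobbying expenditures: $10,729 + $10,347 + $1,359 + $6,416 + $7,098 + $5,782 + $4,775 + $10,398 + $5,866 + $2,319 + $4,390 + $1,434 = $70,913.
$70,913 ≤ $76,000, so Class I applies.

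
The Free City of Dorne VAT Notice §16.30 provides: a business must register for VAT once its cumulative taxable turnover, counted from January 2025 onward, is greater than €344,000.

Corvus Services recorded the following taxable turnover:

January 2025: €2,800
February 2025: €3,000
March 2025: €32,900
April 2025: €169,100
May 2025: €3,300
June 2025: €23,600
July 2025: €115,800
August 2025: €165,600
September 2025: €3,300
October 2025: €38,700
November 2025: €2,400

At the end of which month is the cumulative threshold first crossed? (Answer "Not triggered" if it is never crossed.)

July 2025

Through January 2025: €2,800
Through February 2025: €5,800
Through March 2025: €38,700
Through April 2025: €207,800
Through May 2025: €211,100
Through June 2025: €234,700
Through July 2025: €350,500 ← exceeds threshold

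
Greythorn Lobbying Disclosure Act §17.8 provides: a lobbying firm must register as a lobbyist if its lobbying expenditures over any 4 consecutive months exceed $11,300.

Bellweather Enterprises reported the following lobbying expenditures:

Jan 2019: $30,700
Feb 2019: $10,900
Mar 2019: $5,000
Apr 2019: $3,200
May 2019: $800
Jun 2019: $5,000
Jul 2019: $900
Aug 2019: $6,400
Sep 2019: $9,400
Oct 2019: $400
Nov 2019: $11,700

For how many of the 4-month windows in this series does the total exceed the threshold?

Jan 2019–Apr 2019: $30,700 + $10,900 + $5,000 + $3,200 = $49,800 (over)
Feb 2019–May 2019: $10,900 + $5,000 + $3,200 + $800 = $19,900 (over)
Mar 2019–Jun 2019: $5,000 + $3,200 + $800 + $5,000 = $14,000 (over)
Apr 2019–Jul 2019: $3,200 + $800 + $5,000 + $900 = $9,900 (under)
May 2019–Aug 2019: $800 + $5,000 + $900 + $6,400 = $13,100 (over)
Jun 2019–Sep 2019: $5,000 + $900 + $6,400 + $9,400 = $21,700 (over)
Jul 2019–Oct 2019: $900 + $6,400 + $9,400 + $400 = $17,100 (over)
Aug 2019–Nov 2019: $6,400 + $9,400 + $400 + $11,700 = $27,900 (over)
7 windows exceed the threshold.

7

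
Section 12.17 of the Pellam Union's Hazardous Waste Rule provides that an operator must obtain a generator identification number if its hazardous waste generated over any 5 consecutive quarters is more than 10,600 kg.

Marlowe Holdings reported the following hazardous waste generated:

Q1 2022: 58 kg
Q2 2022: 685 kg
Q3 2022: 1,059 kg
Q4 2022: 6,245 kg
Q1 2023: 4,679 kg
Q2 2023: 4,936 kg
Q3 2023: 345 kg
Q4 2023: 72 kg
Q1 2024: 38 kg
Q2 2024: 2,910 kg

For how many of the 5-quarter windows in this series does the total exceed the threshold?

4

Q1 2022–Q1 2023: 58 kg + 685 kg + 1,059 kg + 6,245 kg + 4,679 kg = 12,726 kg (over)
Q2 2022–Q2 2023: 685 kg + 1,059 kg + 6,245 kg + 4,679 kg + 4,936 kg = 17,604 kg (over)
Q3 2022–Q3 2023: 1,059 kg + 6,245 kg + 4,679 kg + 4,936 kg + 345 kg = 17,264 kg (over)
Q4 2022–Q4 2023: 6,245 kg + 4,679 kg + 4,936 kg + 345 kg + 72 kg = 16,277 kg (over)
Q1 2023–Q1 2024: 4,679 kg + 4,936 kg + 345 kg + 72 kg + 38 kg = 10,070 kg (under)
Q2 2023–Q2 2024: 4,936 kg + 345 kg + 72 kg + 38 kg + 2,910 kg = 8,301 kg (under)
4 windows exceed the threshold.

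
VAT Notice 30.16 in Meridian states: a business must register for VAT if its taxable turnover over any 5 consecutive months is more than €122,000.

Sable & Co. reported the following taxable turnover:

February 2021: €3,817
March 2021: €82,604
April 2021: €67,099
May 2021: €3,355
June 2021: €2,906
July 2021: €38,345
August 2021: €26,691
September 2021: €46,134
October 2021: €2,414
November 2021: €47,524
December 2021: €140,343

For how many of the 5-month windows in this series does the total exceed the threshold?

5

February 2021–June 2021: €3,817 + €82,604 + €67,099 + €3,355 + €2,906 = €159,781 (over)
March 2021–July 2021: €82,604 + €67,099 + €3,355 + €2,906 + €38,345 = €194,309 (over)
April 2021–August 2021: €67,099 + €3,355 + €2,906 + €38,345 + €26,691 = €138,396 (over)
May 2021–September 2021: €3,355 + €2,906 + €38,345 + €26,691 + €46,134 = €117,431 (under)
June 2021–October 2021: €2,906 + €38,345 + €26,691 + €46,134 + €2,414 = €116,490 (under)
July 2021–November 2021: €38,345 + €26,691 + €46,134 + €2,414 + €47,524 = €161,108 (over)
August 2021–December 2021: €26,691 + €46,134 + €2,414 + €47,524 + €140,343 = €263,106 (over)
5 windows exceed the threshold.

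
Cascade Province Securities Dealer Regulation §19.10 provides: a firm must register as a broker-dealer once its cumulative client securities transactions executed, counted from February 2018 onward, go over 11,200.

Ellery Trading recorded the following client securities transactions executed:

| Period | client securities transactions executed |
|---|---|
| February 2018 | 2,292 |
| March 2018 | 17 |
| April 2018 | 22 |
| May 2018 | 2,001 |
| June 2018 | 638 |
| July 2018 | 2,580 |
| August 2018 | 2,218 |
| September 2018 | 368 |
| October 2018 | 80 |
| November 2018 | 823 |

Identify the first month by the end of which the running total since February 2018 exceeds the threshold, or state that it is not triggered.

Not triggered

Through February 2018: 2,292
Through March 2018: 2,309
Through April 2018: 2,331
Through May 2018: 4,332
Through June 2018: 4,970
Through July 2018: 7,550
Through August 2018: 9,768
Through September 2018: 10,136
Through October 2018: 10,216
Through November 2018: 11,039
Final cumulative total 11,039 ≤ 11,200; the threshold is never exceeded.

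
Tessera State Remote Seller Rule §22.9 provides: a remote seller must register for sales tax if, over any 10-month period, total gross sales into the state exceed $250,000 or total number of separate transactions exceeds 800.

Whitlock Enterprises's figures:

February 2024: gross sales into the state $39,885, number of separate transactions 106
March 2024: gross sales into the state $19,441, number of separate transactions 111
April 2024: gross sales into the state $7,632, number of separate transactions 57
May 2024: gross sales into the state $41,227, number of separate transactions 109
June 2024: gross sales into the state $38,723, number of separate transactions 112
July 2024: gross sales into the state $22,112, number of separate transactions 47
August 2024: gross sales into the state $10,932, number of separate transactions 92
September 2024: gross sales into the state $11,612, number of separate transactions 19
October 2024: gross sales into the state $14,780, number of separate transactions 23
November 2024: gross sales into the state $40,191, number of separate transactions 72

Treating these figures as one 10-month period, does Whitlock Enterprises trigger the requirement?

Total gross sales into the state: $39,885 + $19,441 + $7,632 + $41,227 + $38,723 + $22,112 + $10,932 + $11,612 + $14,780 + $40,191 = $246,535 (≤ $250,000).
Total number of separate transactions: 106 + 111 + 57 + 109 + 112 + 47 + 92 + 19 + 23 + 72 = 748 (≤ 800).
The test is 'or': neither threshold is exceeded.

No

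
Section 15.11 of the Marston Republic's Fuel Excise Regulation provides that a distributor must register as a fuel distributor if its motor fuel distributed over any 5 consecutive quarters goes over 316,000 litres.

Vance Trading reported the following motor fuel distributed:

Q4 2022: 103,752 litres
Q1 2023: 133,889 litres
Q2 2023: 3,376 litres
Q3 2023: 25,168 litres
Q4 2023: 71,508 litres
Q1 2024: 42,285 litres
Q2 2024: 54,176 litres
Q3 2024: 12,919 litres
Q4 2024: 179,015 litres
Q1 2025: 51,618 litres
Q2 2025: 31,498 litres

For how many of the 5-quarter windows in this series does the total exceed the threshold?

Q4 2022–Q4 2023: 103,752 litres + 133,889 litres + 3,376 litres + 25,168 litres + 71,508 litres = 337,693 litres (over)
Q1 2023–Q1 2024: 133,889 litres + 3,376 litres + 25,168 litres + 71,508 litres + 42,285 litres = 276,226 litres (under)
Q2 2023–Q2 2024: 3,376 litres + 25,168 litres + 71,508 litres + 42,285 litres + 54,176 litres = 196,513 litres (under)
Q3 2023–Q3 2024: 25,168 litres + 71,508 litres + 42,285 litres + 54,176 litres + 12,919 litres = 206,056 litres (under)
Q4 2023–Q4 2024: 71,508 litres + 42,285 litres + 54,176 litres + 12,919 litres + 179,015 litres = 359,903 litres (over)
Q1 2024–Q1 2025: 42,285 litres + 54,176 litres + 12,919 litres + 179,015 litres + 51,618 litres = 340,013 litres (over)
Q2 2024–Q2 2025: 54,176 litres + 12,919 litres + 179,015 litres + 51,618 litres + 31,498 litres = 329,226 litres (over)
4 windows exceed the threshold.

4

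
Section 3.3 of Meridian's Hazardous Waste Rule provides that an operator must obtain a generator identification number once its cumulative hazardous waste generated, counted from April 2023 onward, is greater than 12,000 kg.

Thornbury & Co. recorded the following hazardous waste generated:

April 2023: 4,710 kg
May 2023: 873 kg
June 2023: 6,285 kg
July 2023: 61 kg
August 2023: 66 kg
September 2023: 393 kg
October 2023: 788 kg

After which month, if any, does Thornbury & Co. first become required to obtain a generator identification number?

Through April 2023: 4,710 kg
Through May 2023: 5,583 kg
Through June 2023: 11,868 kg
Through July 2023: 11,929 kg
Through August 2023: 11,995 kg
Through September 2023: 12,388 kg ← exceeds threshold

September 2023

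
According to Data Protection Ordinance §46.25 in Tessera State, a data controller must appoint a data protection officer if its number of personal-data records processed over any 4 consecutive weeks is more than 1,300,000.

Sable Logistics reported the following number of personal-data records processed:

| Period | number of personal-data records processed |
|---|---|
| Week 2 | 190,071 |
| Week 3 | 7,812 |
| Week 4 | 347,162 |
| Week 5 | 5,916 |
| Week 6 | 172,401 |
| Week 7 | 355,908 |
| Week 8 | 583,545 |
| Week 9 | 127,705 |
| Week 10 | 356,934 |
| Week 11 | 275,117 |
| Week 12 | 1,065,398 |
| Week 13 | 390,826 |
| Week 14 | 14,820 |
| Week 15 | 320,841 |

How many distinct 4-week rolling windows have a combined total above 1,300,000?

6

Week 2–Week 5: 190,071 + 7,812 + 347,162 + 5,916 = 550,961 (under)
Week 3–Week 6: 7,812 + 347,162 + 5,916 + 172,401 = 533,291 (under)
Week 4–Week 7: 347,162 + 5,916 + 172,401 + 355,908 = 881,387 (under)
Week 5–Week 8: 5,916 + 172,401 + 355,908 + 583,545 = 1,117,770 (under)
Week 6–Week 9: 172,401 + 355,908 + 583,545 + 127,705 = 1,239,559 (under)
Week 7–Week 10: 355,908 + 583,545 + 127,705 + 356,934 = 1,424,092 (over)
Week 8–Week 11: 583,545 + 127,705 + 356,934 + 275,117 = 1,343,301 (over)
Week 9–Week 12: 127,705 + 356,934 + 275,117 + 1,065,398 = 1,825,154 (over)
Week 10–Week 13: 356,934 + 275,117 + 1,065,398 + 390,826 = 2,088,275 (over)
Week 11–Week 14: 275,117 + 1,065,398 + 390,826 + 14,820 = 1,746,161 (over)
Week 12–Week 15: 1,065,398 + 390,826 + 14,820 + 320,841 = 1,791,885 (over)
6 windows exceed the threshold.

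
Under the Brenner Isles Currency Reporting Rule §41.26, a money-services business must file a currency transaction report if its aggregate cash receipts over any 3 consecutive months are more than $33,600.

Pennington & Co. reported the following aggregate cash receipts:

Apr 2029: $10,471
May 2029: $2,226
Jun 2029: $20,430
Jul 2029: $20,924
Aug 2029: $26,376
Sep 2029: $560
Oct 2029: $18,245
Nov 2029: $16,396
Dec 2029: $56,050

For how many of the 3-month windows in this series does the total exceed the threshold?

Apr 2029–Jun 2029: $10,471 + $2,226 + $20,430 = $33,127 (under)
May 2029–Jul 2029: $2,226 + $20,430 + $20,924 = $43,580 (over)
Jun 2029–Aug 2029: $20,430 + $20,924 + $26,376 = $67,730 (over)
Jul 2029–Sep 2029: $20,924 + $26,376 + $560 = $47,860 (over)
Aug 2029–Oct 2029: $26,376 + $560 + $18,245 = $45,181 (over)
Sep 2029–Nov 2029: $560 + $18,245 + $16,396 = $35,201 (over)
Oct 2029–Dec 2029: $18,245 + $16,396 + $56,050 = $90,691 (over)
6 windows exceed the threshold.

6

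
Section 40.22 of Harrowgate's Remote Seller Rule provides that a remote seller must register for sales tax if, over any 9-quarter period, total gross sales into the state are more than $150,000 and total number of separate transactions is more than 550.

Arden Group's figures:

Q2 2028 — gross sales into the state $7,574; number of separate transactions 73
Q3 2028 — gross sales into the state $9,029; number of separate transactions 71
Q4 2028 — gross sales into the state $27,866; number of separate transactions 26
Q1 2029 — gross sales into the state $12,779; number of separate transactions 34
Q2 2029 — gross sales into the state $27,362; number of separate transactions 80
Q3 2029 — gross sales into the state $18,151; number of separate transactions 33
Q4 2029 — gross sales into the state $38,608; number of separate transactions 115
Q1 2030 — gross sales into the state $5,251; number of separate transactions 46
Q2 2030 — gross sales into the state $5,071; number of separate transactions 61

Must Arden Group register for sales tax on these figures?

No

Total gross sales into the state: $7,574 + $9,029 + $27,866 + $12,779 + $27,362 + $18,151 + $38,608 + $5,251 + $5,071 = $151,691 (> $150,000).
Total number of separate transactions: 73 + 71 + 26 + 34 + 80 + 33 + 115 + 46 + 61 = 539 (≤ 550).
The test is 'and': the rule requires both, and at least one is not exceeded.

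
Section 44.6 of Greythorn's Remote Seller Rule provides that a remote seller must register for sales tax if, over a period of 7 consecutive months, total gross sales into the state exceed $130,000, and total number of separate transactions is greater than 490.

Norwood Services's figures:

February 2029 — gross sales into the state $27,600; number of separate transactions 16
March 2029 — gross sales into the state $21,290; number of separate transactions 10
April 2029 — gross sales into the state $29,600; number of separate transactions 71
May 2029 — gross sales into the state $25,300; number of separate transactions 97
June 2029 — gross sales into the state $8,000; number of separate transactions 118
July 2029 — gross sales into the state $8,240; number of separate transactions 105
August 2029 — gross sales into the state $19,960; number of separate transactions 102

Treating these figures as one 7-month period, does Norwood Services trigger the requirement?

Yes

Total gross sales into the state: $27,600 + $21,290 + $29,600 + $25,300 + $8,000 + $8,240 + $19,960 = $139,990 (> $130,000).
Total number of separate transactions: 16 + 10 + 71 + 97 + 118 + 105 + 102 = 519 (> 490).
The test is 'and': both thresholds are exceeded.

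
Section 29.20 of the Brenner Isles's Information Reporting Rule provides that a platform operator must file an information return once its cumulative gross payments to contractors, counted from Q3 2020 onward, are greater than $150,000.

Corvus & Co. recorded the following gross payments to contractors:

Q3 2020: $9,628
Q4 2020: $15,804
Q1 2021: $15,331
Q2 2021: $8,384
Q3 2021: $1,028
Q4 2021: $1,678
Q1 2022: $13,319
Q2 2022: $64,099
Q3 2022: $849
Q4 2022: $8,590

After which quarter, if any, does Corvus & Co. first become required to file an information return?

Not triggered

Through Q3 2020: $9,628
Through Q4 2020: $25,432
Through Q1 2021: $40,763
Through Q2 2021: $49,147
Through Q3 2021: $50,175
Through Q4 2021: $51,853
Through Q1 2022: $65,172
Through Q2 2022: $129,271
Through Q3 2022: $130,120
Through Q4 2022: $138,710
Final cumulative total $138,710 ≤ $150,000; the threshold is never exceeded.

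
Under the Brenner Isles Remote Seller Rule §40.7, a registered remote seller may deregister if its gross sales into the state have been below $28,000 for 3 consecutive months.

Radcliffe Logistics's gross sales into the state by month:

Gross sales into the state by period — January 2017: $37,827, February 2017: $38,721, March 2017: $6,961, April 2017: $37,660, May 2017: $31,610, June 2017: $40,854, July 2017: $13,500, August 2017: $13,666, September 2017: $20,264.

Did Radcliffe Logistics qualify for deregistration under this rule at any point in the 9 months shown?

Months below $28,000: March 2017, July 2017, August 2017, September 2017.
Longest run of consecutive months below the threshold: 3.
3 ≥ 3, so Radcliffe Logistics became eligible.

Yes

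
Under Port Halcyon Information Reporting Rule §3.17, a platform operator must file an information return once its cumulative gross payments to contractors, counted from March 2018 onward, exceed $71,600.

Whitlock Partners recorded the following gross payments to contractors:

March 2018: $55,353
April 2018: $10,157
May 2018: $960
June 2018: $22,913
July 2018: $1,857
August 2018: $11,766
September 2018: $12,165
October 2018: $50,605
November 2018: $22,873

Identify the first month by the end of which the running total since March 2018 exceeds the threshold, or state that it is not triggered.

June 2018

Through March 2018: $55,353
Through April 2018: $65,510
Through May 2018: $66,470
Through June 2018: $89,383 ← exceeds threshold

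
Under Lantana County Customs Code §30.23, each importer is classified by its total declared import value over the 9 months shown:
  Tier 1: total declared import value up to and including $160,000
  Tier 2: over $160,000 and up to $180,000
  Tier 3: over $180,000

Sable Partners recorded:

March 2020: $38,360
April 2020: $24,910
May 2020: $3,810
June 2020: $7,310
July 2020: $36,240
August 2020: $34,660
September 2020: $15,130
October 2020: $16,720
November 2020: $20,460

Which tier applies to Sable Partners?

Tier 3

Total declared import value: $38,360 + $24,910 + $3,810 + $7,310 + $36,240 + $34,660 + $15,130 + $16,720 + $20,460 = $197,600.
$197,600 > $180,000, so Tier 3 applies.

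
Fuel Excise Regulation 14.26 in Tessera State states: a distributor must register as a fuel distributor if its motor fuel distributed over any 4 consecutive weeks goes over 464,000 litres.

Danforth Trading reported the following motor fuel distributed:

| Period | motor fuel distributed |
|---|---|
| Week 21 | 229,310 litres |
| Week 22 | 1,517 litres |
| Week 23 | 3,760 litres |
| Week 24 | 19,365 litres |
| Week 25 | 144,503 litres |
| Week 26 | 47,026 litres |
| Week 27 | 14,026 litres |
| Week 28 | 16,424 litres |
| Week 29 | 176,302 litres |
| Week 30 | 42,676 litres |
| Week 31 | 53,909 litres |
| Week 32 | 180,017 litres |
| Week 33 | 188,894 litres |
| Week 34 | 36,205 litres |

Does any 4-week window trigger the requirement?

Week 21–Week 24: 229,310 litres + 1,517 litres + 3,760 litres + 19,365 litres = 253,952 litres (under)
Week 22–Week 25: 1,517 litres + 3,760 litres + 19,365 litres + 144,503 litres = 169,145 litres (under)
Week 23–Week 26: 3,760 litres + 19,365 litres + 144,503 litres + 47,026 litres = 214,654 litres (under)
Week 24–Week 27: 19,365 litres + 144,503 litres + 47,026 litres + 14,026 litres = 224,920 litres (under)
Week 25–Week 28: 144,503 litres + 47,026 litres + 14,026 litres + 16,424 litres = 221,979 litres (under)
Week 26–Week 29: 47,026 litres + 14,026 litres + 16,424 litres + 176,302 litres = 253,778 litres (under)
Week 27–Week 30: 14,026 litres + 16,424 litres + 176,302 litres + 42,676 litres = 249,428 litres (under)
Week 28–Week 31: 16,424 litres + 176,302 litres + 42,676 litres + 53,909 litres = 289,311 litres (under)
Week 29–Week 32: 176,302 litres + 42,676 litres + 53,909 litres + 180,017 litres = 452,904 litres (under)
Week 30–Week 33: 42,676 litres + 53,909 litres + 180,017 litres + 188,894 litres = 465,496 litres (over)
Week 31–Week 34: 53,909 litres + 180,017 litres + 188,894 litres + 36,205 litres = 459,025 litres (under)
At least one window exceeds 464,000 litres.

Yes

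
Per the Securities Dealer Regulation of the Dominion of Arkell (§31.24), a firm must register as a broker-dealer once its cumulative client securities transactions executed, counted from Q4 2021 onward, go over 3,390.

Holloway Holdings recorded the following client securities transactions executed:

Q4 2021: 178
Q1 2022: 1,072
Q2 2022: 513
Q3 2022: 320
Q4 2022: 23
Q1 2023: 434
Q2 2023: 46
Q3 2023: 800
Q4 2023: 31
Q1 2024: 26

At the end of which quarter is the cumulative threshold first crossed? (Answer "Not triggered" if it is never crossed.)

Q4 2023

Through Q4 2021: 178
Through Q1 2022: 1,250
Through Q2 2022: 1,763
Through Q3 2022: 2,083
Through Q4 2022: 2,106
Through Q1 2023: 2,540
Through Q2 2023: 2,586
Through Q3 2023: 3,386
Through Q4 2023: 3,417 ← exceeds threshold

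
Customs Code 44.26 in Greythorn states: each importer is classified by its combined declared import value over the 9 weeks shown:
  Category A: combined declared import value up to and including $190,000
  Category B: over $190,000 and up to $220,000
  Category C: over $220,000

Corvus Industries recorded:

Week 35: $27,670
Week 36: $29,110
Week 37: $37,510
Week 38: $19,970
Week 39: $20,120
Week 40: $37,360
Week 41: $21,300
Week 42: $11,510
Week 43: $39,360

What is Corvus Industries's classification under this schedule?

Combined declared import value: $27,670 + $29,110 + $37,510 + $19,970 + $20,120 + $37,360 + $21,300 + $11,510 + $39,360 = $243,910.
$243,910 > $220,000, so Category C applies.

Category C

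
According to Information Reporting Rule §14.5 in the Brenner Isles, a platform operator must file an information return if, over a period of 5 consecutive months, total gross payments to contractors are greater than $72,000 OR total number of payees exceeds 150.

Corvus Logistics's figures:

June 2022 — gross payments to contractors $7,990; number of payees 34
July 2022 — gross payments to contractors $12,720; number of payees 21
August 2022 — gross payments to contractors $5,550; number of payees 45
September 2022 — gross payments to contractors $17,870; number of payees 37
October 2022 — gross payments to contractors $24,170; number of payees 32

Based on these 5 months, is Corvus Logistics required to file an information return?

Yes

Total gross payments to contractors: $7,990 + $12,720 + $5,550 + $17,870 + $24,170 = $68,300 (≤ $72,000).
Total number of payees: 34 + 21 + 45 + 37 + 32 = 169 (> 150).
The test is 'or': at least one threshold is exceeded.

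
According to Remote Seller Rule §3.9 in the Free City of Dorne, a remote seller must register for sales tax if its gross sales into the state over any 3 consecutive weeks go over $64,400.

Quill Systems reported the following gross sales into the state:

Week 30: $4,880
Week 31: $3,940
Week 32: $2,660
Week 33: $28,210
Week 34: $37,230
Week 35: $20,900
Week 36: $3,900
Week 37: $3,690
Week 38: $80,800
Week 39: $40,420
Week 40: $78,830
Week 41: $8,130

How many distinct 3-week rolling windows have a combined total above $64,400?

Week 30–Week 32: $4,880 + $3,940 + $2,660 = $11,480 (under)
Week 31–Week 33: $3,940 + $2,660 + $28,210 = $34,810 (under)
Week 32–Week 34: $2,660 + $28,210 + $37,230 = $68,100 (over)
Week 33–Week 35: $28,210 + $37,230 + $20,900 = $86,340 (over)
Week 34–Week 36: $37,230 + $20,900 + $3,900 = $62,030 (under)
Week 35–Week 37: $20,900 + $3,900 + $3,690 = $28,490 (under)
Week 36–Week 38: $3,900 + $3,690 + $80,800 = $88,390 (over)
Week 37–Week 39: $3,690 + $80,800 + $40,420 = $124,910 (over)
Week 38–Week 40: $80,800 + $40,420 + $78,830 = $200,050 (over)
Week 39–Week 41: $40,420 + $78,830 + $8,130 = $127,380 (over)
6 windows exceed the threshold.

6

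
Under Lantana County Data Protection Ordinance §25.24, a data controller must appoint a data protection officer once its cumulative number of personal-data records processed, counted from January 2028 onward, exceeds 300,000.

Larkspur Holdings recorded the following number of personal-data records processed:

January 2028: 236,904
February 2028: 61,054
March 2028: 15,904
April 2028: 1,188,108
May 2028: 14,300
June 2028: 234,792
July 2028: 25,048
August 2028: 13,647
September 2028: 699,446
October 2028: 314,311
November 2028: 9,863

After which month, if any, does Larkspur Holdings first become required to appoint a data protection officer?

March 2028

Through January 2028: 236,904
Through February 2028: 297,958
Through March 2028: 313,862 ← exceeds threshold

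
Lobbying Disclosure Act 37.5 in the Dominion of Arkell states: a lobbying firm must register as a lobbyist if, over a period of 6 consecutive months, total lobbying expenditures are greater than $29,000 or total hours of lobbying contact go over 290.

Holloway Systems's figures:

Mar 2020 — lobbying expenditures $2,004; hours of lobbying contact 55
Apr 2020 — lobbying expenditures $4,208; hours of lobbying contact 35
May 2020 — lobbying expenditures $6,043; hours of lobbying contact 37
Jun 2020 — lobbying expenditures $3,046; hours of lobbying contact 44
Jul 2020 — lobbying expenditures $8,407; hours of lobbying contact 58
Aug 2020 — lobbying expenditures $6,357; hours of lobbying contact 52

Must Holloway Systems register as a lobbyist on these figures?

Total lobbying expenditures: $2,004 + $4,208 + $6,043 + $3,046 + $8,407 + $6,357 = $30,065 (> $29,000).
Total hours of lobbying contact: 55 + 35 + 37 + 44 + 58 + 52 = 281 (≤ 290).
The test is 'or': at least one threshold is exceeded.

Yes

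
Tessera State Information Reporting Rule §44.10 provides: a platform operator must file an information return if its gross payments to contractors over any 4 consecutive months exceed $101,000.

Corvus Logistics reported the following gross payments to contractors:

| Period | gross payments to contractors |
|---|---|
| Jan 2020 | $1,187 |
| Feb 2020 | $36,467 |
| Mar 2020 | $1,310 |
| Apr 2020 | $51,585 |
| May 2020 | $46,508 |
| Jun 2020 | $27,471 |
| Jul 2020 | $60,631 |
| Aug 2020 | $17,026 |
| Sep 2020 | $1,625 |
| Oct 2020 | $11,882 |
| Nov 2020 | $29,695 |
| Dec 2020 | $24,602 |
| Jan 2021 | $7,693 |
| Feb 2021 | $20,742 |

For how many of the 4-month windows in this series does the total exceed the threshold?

Jan 2020–Apr 2020: $1,187 + $36,467 + $1,310 + $51,585 = $90,549 (under)
Feb 2020–May 2020: $36,467 + $1,310 + $51,585 + $46,508 = $135,870 (over)
Mar 2020–Jun 2020: $1,310 + $51,585 + $46,508 + $27,471 = $126,874 (over)
Apr 2020–Jul 2020: $51,585 + $46,508 + $27,471 + $60,631 = $186,195 (over)
May 2020–Aug 2020: $46,508 + $27,471 + $60,631 + $17,026 = $151,636 (over)
Jun 2020–Sep 2020: $27,471 + $60,631 + $17,026 + $1,625 = $106,753 (over)
Jul 2020–Oct 2020: $60,631 + $17,026 + $1,625 + $11,882 = $91,164 (under)
Aug 2020–Nov 2020: $17,026 + $1,625 + $11,882 + $29,695 = $60,228 (under)
Sep 2020–Dec 2020: $1,625 + $11,882 + $29,695 + $24,602 = $67,804 (under)
Oct 2020–Jan 2021: $11,882 + $29,695 + $24,602 + $7,693 = $73,872 (under)
Nov 2020–Feb 2021: $29,695 + $24,602 + $7,693 + $20,742 = $82,732 (under)
5 windows exceed the threshold.

5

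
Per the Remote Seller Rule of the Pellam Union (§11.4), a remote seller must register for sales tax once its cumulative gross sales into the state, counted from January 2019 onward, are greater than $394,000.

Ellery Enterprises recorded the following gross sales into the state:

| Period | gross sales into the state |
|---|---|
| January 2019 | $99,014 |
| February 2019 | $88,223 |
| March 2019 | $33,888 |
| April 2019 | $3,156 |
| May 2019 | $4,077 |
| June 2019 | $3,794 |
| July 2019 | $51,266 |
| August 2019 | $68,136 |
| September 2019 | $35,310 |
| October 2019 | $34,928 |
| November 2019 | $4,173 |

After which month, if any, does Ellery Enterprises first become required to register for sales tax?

October 2019

Through January 2019: $99,014
Through February 2019: $187,237
Through March 2019: $221,125
Through April 2019: $224,281
Through May 2019: $228,358
Through June 2019: $232,152
Through July 2019: $283,418
Through August 2019: $351,554
Through September 2019: $386,864
Through October 2019: $421,792 ← exceeds threshold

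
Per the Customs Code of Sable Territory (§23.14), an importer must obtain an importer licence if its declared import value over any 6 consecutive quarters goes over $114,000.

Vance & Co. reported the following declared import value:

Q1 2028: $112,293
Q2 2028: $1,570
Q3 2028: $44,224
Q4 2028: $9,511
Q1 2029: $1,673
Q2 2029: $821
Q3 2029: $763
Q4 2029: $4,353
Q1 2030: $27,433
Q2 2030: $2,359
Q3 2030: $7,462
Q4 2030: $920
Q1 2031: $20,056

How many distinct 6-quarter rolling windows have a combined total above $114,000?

Q1 2028–Q2 2029: $112,293 + $1,570 + $44,224 + $9,511 + $1,673 + $821 = $170,092 (over)
Q2 2028–Q3 2029: $1,570 + $44,224 + $9,511 + $1,673 + $821 + $763 = $58,562 (under)
Q3 2028–Q4 2029: $44,224 + $9,511 + $1,673 + $821 + $763 + $4,353 = $61,345 (under)
Q4 2028–Q1 2030: $9,511 + $1,673 + $821 + $763 + $4,353 + $27,433 = $44,554 (under)
Q1 2029–Q2 2030: $1,673 + $821 + $763 + $4,353 + $27,433 + $2,359 = $37,402 (under)
Q2 2029–Q3 2030: $821 + $763 + $4,353 + $27,433 + $2,359 + $7,462 = $43,191 (under)
Q3 2029–Q4 2030: $763 + $4,353 + $27,433 + $2,359 + $7,462 + $920 = $43,290 (under)
Q4 2029–Q1 2031: $4,353 + $27,433 + $2,359 + $7,462 + $920 + $20,056 = $62,583 (under)
1 window exceeds the threshold.

1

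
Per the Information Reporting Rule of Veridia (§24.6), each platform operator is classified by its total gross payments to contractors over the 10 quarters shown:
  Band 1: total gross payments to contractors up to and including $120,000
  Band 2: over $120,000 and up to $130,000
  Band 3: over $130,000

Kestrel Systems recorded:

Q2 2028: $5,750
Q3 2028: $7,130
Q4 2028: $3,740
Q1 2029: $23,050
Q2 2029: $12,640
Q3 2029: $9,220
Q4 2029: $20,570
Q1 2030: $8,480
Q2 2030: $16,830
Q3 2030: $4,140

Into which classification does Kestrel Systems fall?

Total gross payments to contractors: $5,750 + $7,130 + $3,740 + $23,050 + $12,640 + $9,220 + $20,570 + $8,480 + $16,830 + $4,140 = $111,550.
$111,550 ≤ $120,000, so Band 1 applies.

Band 1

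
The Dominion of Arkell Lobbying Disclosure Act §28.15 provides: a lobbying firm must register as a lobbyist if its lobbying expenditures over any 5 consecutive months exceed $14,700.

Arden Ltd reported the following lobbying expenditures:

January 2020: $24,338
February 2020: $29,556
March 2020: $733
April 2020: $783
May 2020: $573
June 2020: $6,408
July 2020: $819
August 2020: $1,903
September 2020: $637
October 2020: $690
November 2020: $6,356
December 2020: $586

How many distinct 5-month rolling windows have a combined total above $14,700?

January 2020–May 2020: $24,338 + $29,556 + $733 + $783 + $573 = $55,983 (over)
February 2020–June 2020: $29,556 + $733 + $783 + $573 + $6,408 = $38,053 (over)
March 2020–July 2020: $733 + $783 + $573 + $6,408 + $819 = $9,316 (under)
April 2020–August 2020: $783 + $573 + $6,408 + $819 + $1,903 = $10,486 (under)
May 2020–September 2020: $573 + $6,408 + $819 + $1,903 + $637 = $10,340 (under)
June 2020–October 2020: $6,408 + $819 + $1,903 + $637 + $690 = $10,457 (under)
July 2020–November 2020: $819 + $1,903 + $637 + $690 + $6,356 = $10,405 (under)
August 2020–December 2020: $1,903 + $637 + $690 + $6,356 + $586 = $10,172 (under)
2 windows exceed the threshold.

2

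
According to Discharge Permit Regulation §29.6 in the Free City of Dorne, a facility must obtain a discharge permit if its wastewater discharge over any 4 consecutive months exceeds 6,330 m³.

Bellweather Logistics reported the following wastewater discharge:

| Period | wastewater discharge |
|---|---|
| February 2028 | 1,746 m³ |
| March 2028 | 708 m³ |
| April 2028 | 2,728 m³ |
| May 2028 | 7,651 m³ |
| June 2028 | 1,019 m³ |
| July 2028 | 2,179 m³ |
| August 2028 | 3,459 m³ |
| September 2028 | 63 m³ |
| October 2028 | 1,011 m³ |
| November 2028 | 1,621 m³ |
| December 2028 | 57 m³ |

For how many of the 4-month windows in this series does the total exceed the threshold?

6

February 2028–May 2028: 1,746 m³ + 708 m³ + 2,728 m³ + 7,651 m³ = 12,833 m³ (over)
March 2028–June 2028: 708 m³ + 2,728 m³ + 7,651 m³ + 1,019 m³ = 12,106 m³ (over)
April 2028–July 2028: 2,728 m³ + 7,651 m³ + 1,019 m³ + 2,179 m³ = 13,577 m³ (over)
May 2028–August 2028: 7,651 m³ + 1,019 m³ + 2,179 m³ + 3,459 m³ = 14,308 m³ (over)
June 2028–September 2028: 1,019 m³ + 2,179 m³ + 3,459 m³ + 63 m³ = 6,720 m³ (over)
July 2028–October 2028: 2,179 m³ + 3,459 m³ + 63 m³ + 1,011 m³ = 6,712 m³ (over)
August 2028–November 2028: 3,459 m³ + 63 m³ + 1,011 m³ + 1,621 m³ = 6,154 m³ (under)
September 2028–December 2028: 63 m³ + 1,011 m³ + 1,621 m³ + 57 m³ = 2,752 m³ (under)
6 windows exceed the threshold.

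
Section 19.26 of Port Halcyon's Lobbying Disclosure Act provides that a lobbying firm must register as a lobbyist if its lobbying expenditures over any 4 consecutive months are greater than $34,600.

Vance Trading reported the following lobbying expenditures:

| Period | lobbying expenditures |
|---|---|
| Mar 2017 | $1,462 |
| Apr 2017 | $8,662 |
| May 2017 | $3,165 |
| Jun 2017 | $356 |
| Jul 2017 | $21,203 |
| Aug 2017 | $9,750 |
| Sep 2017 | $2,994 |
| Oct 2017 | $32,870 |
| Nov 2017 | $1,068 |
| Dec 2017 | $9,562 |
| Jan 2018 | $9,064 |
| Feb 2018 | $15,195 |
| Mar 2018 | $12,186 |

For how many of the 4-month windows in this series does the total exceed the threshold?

Mar 2017–Jun 2017: $1,462 + $8,662 + $3,165 + $356 = $13,645 (under)
Apr 2017–Jul 2017: $8,662 + $3,165 + $356 + $21,203 = $33,386 (under)
May 2017–Aug 2017: $3,165 + $356 + $21,203 + $9,750 = $34,474 (under)
Jun 2017–Sep 2017: $356 + $21,203 + $9,750 + $2,994 = $34,303 (under)
Jul 2017–Oct 2017: $21,203 + $9,750 + $2,994 + $32,870 = $66,817 (over)
Aug 2017–Nov 2017: $9,750 + $2,994 + $32,870 + $1,068 = $46,682 (over)
Sep 2017–Dec 2017: $2,994 + $32,870 + $1,068 + $9,562 = $46,494 (over)
Oct 2017–Jan 2018: $32,870 + $1,068 + $9,562 + $9,064 = $52,564 (over)
Nov 2017–Feb 2018: $1,068 + $9,562 + $9,064 + $15,195 = $34,889 (over)
Dec 2017–Mar 2018: $9,562 + $9,064 + $15,195 + $12,186 = $46,007 (over)
6 windows exceed the threshold.

6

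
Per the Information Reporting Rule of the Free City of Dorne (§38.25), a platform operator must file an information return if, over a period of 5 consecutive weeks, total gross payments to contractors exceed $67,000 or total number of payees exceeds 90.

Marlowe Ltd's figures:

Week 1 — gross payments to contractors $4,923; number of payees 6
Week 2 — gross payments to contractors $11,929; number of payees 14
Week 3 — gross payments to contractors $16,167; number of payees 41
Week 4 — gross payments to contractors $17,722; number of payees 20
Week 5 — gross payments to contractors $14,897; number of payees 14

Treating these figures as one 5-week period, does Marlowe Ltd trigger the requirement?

Total gross payments to contractors: $4,923 + $11,929 + $16,167 + $17,722 + $14,897 = $65,638 (≤ $67,000).
Total number of payees: 6 + 14 + 41 + 20 + 14 = 95 (> 90).
The test is 'or': at least one threshold is exceeded.

Yes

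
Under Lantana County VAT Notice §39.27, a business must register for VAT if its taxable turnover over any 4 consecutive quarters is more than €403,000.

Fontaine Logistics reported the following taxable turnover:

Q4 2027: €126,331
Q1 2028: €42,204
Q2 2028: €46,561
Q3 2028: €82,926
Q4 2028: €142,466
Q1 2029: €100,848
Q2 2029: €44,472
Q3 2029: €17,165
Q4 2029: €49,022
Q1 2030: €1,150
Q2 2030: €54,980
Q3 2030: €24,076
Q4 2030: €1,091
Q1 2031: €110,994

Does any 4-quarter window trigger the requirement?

No

Q4 2027–Q3 2028: €126,331 + €42,204 + €46,561 + €82,926 = €298,022 (under)
Q1 2028–Q4 2028: €42,204 + €46,561 + €82,926 + €142,466 = €314,157 (under)
Q2 2028–Q1 2029: €46,561 + €82,926 + €142,466 + €100,848 = €372,801 (under)
Q3 2028–Q2 2029: €82,926 + €142,466 + €100,848 + €44,472 = €370,712 (under)
Q4 2028–Q3 2029: €142,466 + €100,848 + €44,472 + €17,165 = €304,951 (under)
Q1 2029–Q4 2029: €100,848 + €44,472 + €17,165 + €49,022 = €211,507 (under)
Q2 2029–Q1 2030: €44,472 + €17,165 + €49,022 + €1,150 = €111,809 (under)
Q3 2029–Q2 2030: €17,165 + €49,022 + €1,150 + €54,980 = €122,317 (under)
Q4 2029–Q3 2030: €49,022 + €1,150 + €54,980 + €24,076 = €129,228 (under)
Q1 2030–Q4 2030: €1,150 + €54,980 + €24,076 + €1,091 = €81,297 (under)
Q2 2030–Q1 2031: €54,980 + €24,076 + €1,091 + €110,994 = €191,141 (under)
No window exceeds €403,000.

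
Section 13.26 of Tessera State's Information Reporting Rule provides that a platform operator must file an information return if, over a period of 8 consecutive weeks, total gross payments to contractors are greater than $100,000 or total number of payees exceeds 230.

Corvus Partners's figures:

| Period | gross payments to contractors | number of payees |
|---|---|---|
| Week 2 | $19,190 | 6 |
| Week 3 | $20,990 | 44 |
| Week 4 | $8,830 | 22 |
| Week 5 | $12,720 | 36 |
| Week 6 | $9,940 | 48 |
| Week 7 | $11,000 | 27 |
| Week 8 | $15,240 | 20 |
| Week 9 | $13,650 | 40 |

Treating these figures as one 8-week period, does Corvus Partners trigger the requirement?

Total gross payments to contractors: $19,190 + $20,990 + $8,830 + $12,720 + $9,940 + $11,000 + $15,240 + $13,650 = $111,560 (> $100,000).
Total number of payees: 6 + 44 + 22 + 36 + 48 + 27 + 20 + 40 = 243 (> 230).
The test is 'or': at least one threshold is exceeded.

Yes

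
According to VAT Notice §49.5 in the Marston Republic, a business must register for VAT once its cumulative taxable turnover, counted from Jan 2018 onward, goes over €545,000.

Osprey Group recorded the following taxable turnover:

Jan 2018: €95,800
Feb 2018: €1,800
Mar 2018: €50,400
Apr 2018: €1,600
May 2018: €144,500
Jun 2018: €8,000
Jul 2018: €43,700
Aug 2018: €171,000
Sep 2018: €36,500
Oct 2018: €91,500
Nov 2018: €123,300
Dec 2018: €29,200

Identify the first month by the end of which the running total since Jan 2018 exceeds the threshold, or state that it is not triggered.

Sep 2018

Through Jan 2018: €95,800
Through Feb 2018: €97,600
Through Mar 2018: €148,000
Through Apr 2018: €149,600
Through May 2018: €294,100
Through Jun 2018: €302,100
Through Jul 2018: €345,800
Through Aug 2018: €516,800
Through Sep 2018: €553,300 ← exceeds threshold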